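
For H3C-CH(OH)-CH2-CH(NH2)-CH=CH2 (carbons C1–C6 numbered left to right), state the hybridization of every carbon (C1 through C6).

C1 — 4 σ bonds. Steric number 4, so sp3.
C2 is sp3: 4 σ bonds, 4 electron-density regions.
C3 — 4 σ bonds. Steric number 4, so sp3.
C4: 4 σ bonds; 4 regions of electron density → sp3.
C5: 3 σ bonds, plus one π bond — 3 electron domains, sp2.
C6 (3 σ bonds, plus one π bond) has steric number 3: sp2.

C1 sp3, C2 sp3, C3 sp3, C4 sp3, C5 sp2, C6 sp2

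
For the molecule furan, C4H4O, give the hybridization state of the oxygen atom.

sp²

One O lone pair is in the aromatic π system (p orbital), the other is in an sp2 hybrid in the ring plane; O has two σ bonds + one in-plane lone pair → sp2.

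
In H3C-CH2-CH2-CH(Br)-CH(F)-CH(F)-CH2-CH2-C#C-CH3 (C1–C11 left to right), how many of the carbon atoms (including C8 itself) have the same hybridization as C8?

C8 is sp3 (only σ bonds).
C1: sp3 ✓
C2: sp3 ✓
C3: sp3 ✓
C4: sp3 ✓
C5: sp3 ✓
C6: sp3 ✓
C7: sp3 ✓
C8: sp3 ✓
C9: sp
C10: sp
C11: sp3 ✓
9 carbons are sp3.

9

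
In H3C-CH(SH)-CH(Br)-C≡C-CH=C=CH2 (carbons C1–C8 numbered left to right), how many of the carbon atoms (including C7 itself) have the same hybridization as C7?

3

C7 is sp (two π bonds).
C1: sp3
C2: sp3
C3: sp3
C4: sp ✓
C5: sp ✓
C6: sp2
C7: sp ✓
C8: sp2
3 carbons are sp.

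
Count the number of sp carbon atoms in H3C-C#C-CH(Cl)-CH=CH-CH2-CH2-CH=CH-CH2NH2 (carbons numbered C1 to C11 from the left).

2

C1: sp3
C2: sp ✓
C3: sp ✓
C4: sp3
C5: sp2
C6: sp2
C7: sp3
C8: sp3
C9: sp2
C10: sp2
C11: sp3
C2, C3 → 2 sp carbons.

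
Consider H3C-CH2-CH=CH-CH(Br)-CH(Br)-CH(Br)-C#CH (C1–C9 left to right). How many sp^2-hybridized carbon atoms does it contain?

2

C1: sp3
C2: sp3
C3: sp2 ✓
C4: sp2 ✓
C5: sp3
C6: sp3
C7: sp3
C8: sp
C9: sp
C3, C4 → 2 sp2 carbons.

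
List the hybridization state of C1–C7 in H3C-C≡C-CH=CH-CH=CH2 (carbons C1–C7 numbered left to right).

C1 sp3, C2 sp, C3 sp, C4 sp2, C5 sp2, C6 sp2, C7 sp2

C1 carries 4 σ bonds, giving a steric number of 4, so it is sp3.
C2: 2 σ bonds, plus two π bonds; 2 regions of electron density → sp.
C3: 2 σ bonds, plus two π bonds — 2 electron domains, sp.
C4: 3 σ bonds, plus one π bond; 3 regions of electron density → sp2.
C5: 3 σ bonds, plus one π bond; 3 regions of electron density → sp2.
C6 is sp2: 3 σ bonds, plus one π bond, 3 electron-density regions.
C7 — 3 σ bonds, plus one π bond. Steric number 3, so sp2.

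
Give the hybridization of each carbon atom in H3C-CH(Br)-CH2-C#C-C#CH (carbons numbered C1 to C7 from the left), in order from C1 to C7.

C1 sp3, C2 sp3, C3 sp3, C4 sp, C5 sp, C6 sp, C7 sp

C1 — 4 σ bonds. Steric number 4, so sp3.
C2: 4 σ bonds; 4 regions of electron density → sp3.
C3 has 4 σ bonds: steric number 4 → sp3.
C4 (2 σ bonds, plus two π bonds) has steric number 2: sp.
C5: 2 σ bonds, plus two π bonds — 2 electron domains, sp.
C6 (2 σ bonds, plus two π bonds) has steric number 2: sp.
C7: 2 σ bonds, plus two π bonds — 2 electron domains, sp.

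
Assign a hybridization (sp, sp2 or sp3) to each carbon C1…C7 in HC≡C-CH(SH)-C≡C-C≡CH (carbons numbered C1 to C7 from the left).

C1 has 2 σ bonds, plus two π bonds: steric number 2 → sp.
C2 has 2 σ bonds, plus two π bonds: steric number 2 → sp.
C3: 4 σ bonds; 4 regions of electron density → sp3.
C4: 2 σ bonds, plus two π bonds; 2 regions of electron density → sp.
C5 is sp: 2 σ bonds, plus two π bonds, 2 electron-density regions.
C6: 2 σ bonds, plus two π bonds — 2 electron domains, sp.
C7 is sp: 2 σ bonds, plus two π bonds, 2 electron-density regions.

C1 sp, C2 sp, C3 sp3, C4 sp, C5 sp, C6 sp, C7 sp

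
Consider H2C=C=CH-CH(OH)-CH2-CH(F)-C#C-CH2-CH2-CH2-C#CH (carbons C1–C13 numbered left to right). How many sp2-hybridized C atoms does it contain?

2

C1: sp2 ✓
C2: sp
C3: sp2 ✓
C4: sp3
C5: sp3
C6: sp3
C7: sp
C8: sp
C9: sp3
C10: sp3
C11: sp3
C12: sp
C13: sp
C1, C3 → 2 sp2 carbons.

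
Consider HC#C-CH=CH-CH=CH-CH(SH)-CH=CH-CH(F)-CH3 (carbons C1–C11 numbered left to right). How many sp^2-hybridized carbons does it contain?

C1: sp
C2: sp
C3: sp2 ✓
C4: sp2 ✓
C5: sp2 ✓
C6: sp2 ✓
C7: sp3
C8: sp2 ✓
C9: sp2 ✓
C10: sp3
C11: sp3
C3, C4, C5, C6, C8, C9 → 6 sp2 carbons.

6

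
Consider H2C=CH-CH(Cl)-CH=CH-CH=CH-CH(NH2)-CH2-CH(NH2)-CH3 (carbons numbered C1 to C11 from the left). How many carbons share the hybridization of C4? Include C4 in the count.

C4 is sp2 (one π bond).
C1: sp2 ✓
C2: sp2 ✓
C3: sp3
C4: sp2 ✓
C5: sp2 ✓
C6: sp2 ✓
C7: sp2 ✓
C8: sp3
C9: sp3
C10: sp3
C11: sp3
6 carbons are sp2.

6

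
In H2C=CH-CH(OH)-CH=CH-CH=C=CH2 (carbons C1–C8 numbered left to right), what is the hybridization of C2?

C2: 3 σ bonds, plus one π bond — 3 electron domains, sp2.

sp2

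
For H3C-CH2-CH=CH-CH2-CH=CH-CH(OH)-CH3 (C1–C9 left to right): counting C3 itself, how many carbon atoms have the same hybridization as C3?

4

C3 is sp2 (one π bond).
C1: sp3
C2: sp3
C3: sp2 ✓
C4: sp2 ✓
C5: sp3
C6: sp2 ✓
C7: sp2 ✓
C8: sp3
C9: sp3
4 carbons are sp2.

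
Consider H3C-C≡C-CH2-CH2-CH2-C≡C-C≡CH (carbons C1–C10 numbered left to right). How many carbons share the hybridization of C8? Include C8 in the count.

C8 is sp (two π bonds).
C1: sp3
C2: sp ✓
C3: sp ✓
C4: sp3
C5: sp3
C6: sp3
C7: sp ✓
C8: sp ✓
C9: sp ✓
C10: sp ✓
6 carbons are sp.

6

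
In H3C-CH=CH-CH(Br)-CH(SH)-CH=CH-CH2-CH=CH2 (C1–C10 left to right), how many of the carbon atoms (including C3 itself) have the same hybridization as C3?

6

C3 is sp2 (one π bond).
C1: sp3
C2: sp2 ✓
C3: sp2 ✓
C4: sp3
C5: sp3
C6: sp2 ✓
C7: sp2 ✓
C8: sp3
C9: sp2 ✓
C10: sp2 ✓
6 carbons are sp2.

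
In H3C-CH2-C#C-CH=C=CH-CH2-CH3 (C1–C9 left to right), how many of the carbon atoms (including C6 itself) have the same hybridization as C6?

3

C6 is sp (two π bonds).
C1: sp3
C2: sp3
C3: sp ✓
C4: sp ✓
C5: sp2
C6: sp ✓
C7: sp2
C8: sp3
C9: sp3
3 carbons are sp.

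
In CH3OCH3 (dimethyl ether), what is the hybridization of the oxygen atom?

sp^3

Two σ bonds + two lone pairs = steric number 4 → sp3.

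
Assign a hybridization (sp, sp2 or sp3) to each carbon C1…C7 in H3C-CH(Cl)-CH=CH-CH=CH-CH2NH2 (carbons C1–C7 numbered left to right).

C1 sp3, C2 sp3, C3 sp2, C4 sp2, C5 sp2, C6 sp2, C7 sp3

C1: 4 σ bonds; 4 regions of electron density → sp3.
C2 carries 4 σ bonds, giving a steric number of 4, so it is sp3.
C3 — 3 σ bonds, plus one π bond. Steric number 3, so sp2.
C4 (3 σ bonds, plus one π bond) has steric number 3: sp2.
C5: 3 σ bonds, plus one π bond — 3 electron domains, sp2.
C6 (3 σ bonds, plus one π bond) has steric number 3: sp2.
C7 has 4 σ bonds: steric number 4 → sp3.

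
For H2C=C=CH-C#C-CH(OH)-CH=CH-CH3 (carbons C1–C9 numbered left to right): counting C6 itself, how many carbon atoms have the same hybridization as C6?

C6 is sp3 (only σ bonds).
C1: sp2
C2: sp
C3: sp2
C4: sp
C5: sp
C6: sp3 ✓
C7: sp2
C8: sp2
C9: sp3 ✓
2 carbons are sp3.

2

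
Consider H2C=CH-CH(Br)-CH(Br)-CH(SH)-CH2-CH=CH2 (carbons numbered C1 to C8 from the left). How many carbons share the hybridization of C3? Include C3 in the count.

C3 is sp3 (only σ bonds).
C1: sp2
C2: sp2
C3: sp3 ✓
C4: sp3 ✓
C5: sp3 ✓
C6: sp3 ✓
C7: sp2
C8: sp2
4 carbons are sp3.

4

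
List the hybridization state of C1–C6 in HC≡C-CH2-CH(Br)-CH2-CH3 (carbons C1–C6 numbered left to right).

C1 sp, C2 sp, C3 sp3, C4 sp3, C5 sp3, C6 sp3

C1 — 2 σ bonds, plus two π bonds. Steric number 2, so sp.
C2 (2 σ bonds, plus two π bonds) has steric number 2: sp.
C3: 4 σ bonds; 4 regions of electron density → sp3.
C4 carries 4 σ bonds, giving a steric number of 4, so it is sp3.
C5: 4 σ bonds — 4 electron domains, sp3.
C6 is sp3: 4 σ bonds, 4 electron-density regions.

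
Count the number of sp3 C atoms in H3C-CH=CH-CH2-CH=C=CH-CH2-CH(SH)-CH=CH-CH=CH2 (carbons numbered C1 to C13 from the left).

C1: sp3 ✓
C2: sp2
C3: sp2
C4: sp3 ✓
C5: sp2
C6: sp
C7: sp2
C8: sp3 ✓
C9: sp3 ✓
C10: sp2
C11: sp2
C12: sp2
C13: sp2
C1, C4, C8, C9 → 4 sp3 carbons.

4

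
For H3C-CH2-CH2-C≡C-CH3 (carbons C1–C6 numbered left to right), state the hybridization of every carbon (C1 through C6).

C1 is sp3: 4 σ bonds, 4 electron-density regions.
C2 has 4 σ bonds: steric number 4 → sp3.
C3 (4 σ bonds) has steric number 4: sp3.
C4 carries 2 σ bonds, plus two π bonds, giving a steric number of 2, so it is sp.
C5 has 2 σ bonds, plus two π bonds: steric number 2 → sp.
C6 carries 4 σ bonds, giving a steric number of 4, so it is sp3.

C1 sp3, C2 sp3, C3 sp3, C4 sp, C5 sp, C6 sp3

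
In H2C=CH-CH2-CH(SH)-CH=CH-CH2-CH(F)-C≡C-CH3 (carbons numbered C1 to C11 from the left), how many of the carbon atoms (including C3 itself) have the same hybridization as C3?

5

C3 is sp3 (only σ bonds).
C1: sp2
C2: sp2
C3: sp3 ✓
C4: sp3 ✓
C5: sp2
C6: sp2
C7: sp3 ✓
C8: sp3 ✓
C9: sp
C10: sp
C11: sp3 ✓
5 carbons are sp3.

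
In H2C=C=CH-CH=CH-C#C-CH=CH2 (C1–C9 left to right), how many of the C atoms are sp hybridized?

C1: sp2
C2: sp ✓
C3: sp2
C4: sp2
C5: sp2
C6: sp ✓
C7: sp ✓
C8: sp2
C9: sp2
C2, C6, C7 → 3 sp carbons.

3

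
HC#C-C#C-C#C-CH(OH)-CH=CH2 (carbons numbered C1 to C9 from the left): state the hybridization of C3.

C3: 2 σ bonds, plus two π bonds; 2 regions of electron density → sp.

sp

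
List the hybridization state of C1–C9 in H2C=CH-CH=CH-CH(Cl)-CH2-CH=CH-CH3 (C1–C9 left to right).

C1: 3 σ bonds, plus one π bond — 3 electron domains, sp2.
C2: 3 σ bonds, plus one π bond; 3 regions of electron density → sp2.
C3 carries 3 σ bonds, plus one π bond, giving a steric number of 3, so it is sp2.
C4 has 3 σ bonds, plus one π bond: steric number 3 → sp2.
C5: 4 σ bonds; 4 regions of electron density → sp3.
C6: 4 σ bonds — 4 electron domains, sp3.
C7 — 3 σ bonds, plus one π bond. Steric number 3, so sp2.
C8 (3 σ bonds, plus one π bond) has steric number 3: sp2.
C9 — 4 σ bonds. Steric number 4, so sp3.

C1 sp2, C2 sp2, C3 sp2, C4 sp2, C5 sp3, C6 sp3, C7 sp2, C8 sp2, C9 sp3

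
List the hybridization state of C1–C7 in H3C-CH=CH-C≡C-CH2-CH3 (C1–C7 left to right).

C1 sp3, C2 sp2, C3 sp2, C4 sp, C5 sp, C6 sp3, C7 sp3

C1 (4 σ bonds) has steric number 4: sp3.
C2 is sp2: 3 σ bonds, plus one π bond, 3 electron-density regions.
C3: 3 σ bonds, plus one π bond; 3 regions of electron density → sp2.
C4 is sp: 2 σ bonds, plus two π bonds, 2 electron-density regions.
C5: 2 σ bonds, plus two π bonds; 2 regions of electron density → sp.
C6 — 4 σ bonds. Steric number 4, so sp3.
C7 has 4 σ bonds: steric number 4 → sp3.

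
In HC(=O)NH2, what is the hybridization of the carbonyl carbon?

sp^2

The carbonyl carbon: 3 σ bonds, plus one π bond; 3 regions of electron density → sp2.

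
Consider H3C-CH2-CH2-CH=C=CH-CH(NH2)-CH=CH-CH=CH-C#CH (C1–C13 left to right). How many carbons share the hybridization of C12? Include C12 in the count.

3

C12 is sp (two π bonds).
C1: sp3
C2: sp3
C3: sp3
C4: sp2
C5: sp ✓
C6: sp2
C7: sp3
C8: sp2
C9: sp2
C10: sp2
C11: sp2
C12: sp ✓
C13: sp ✓
3 carbons are sp.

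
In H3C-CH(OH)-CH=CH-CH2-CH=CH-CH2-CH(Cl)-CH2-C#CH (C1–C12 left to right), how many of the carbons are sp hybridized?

C1: sp3
C2: sp3
C3: sp2
C4: sp2
C5: sp3
C6: sp2
C7: sp2
C8: sp3
C9: sp3
C10: sp3
C11: sp ✓
C12: sp ✓
C11, C12 → 2 sp carbons.

2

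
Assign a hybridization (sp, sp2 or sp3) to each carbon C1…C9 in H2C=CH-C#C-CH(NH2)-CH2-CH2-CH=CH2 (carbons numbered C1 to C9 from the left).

C1: 3 σ bonds, plus one π bond — 3 electron domains, sp2.
C2 (3 σ bonds, plus one π bond) has steric number 3: sp2.
C3 has 2 σ bonds, plus two π bonds: steric number 2 → sp.
C4 has 2 σ bonds, plus two π bonds: steric number 2 → sp.
C5: 4 σ bonds — 4 electron domains, sp3.
C6 is sp3: 4 σ bonds, 4 electron-density regions.
C7 has 4 σ bonds: steric number 4 → sp3.
C8 (3 σ bonds, plus one π bond) has steric number 3: sp2.
C9 (3 σ bonds, plus one π bond) has steric number 3: sp2.

C1 sp2, C2 sp2, C3 sp, C4 sp, C5 sp3, C6 sp3, C7 sp3, C8 sp2, C9 sp2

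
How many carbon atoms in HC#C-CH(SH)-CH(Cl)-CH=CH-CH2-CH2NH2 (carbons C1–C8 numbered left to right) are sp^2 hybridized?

2

C1: sp
C2: sp
C3: sp3
C4: sp3
C5: sp2 ✓
C6: sp2 ✓
C7: sp3
C8: sp3
C5, C6 → 2 sp2 carbons.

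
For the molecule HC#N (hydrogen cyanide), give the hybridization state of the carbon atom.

The carbon atom: 2 σ bonds, plus two π bonds — 2 electron domains, sp.

sp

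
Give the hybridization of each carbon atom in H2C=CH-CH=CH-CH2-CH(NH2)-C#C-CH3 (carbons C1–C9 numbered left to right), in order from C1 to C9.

C1: 3 σ bonds, plus one π bond — 3 electron domains, sp2.
C2 — 3 σ bonds, plus one π bond. Steric number 3, so sp2.
C3: 3 σ bonds, plus one π bond — 3 electron domains, sp2.
C4 — 3 σ bonds, plus one π bond. Steric number 3, so sp2.
C5 has 4 σ bonds: steric number 4 → sp3.
C6 (4 σ bonds) has steric number 4: sp3.
C7 (2 σ bonds, plus two π bonds) has steric number 2: sp.
C8 (2 σ bonds, plus two π bonds) has steric number 2: sp.
C9: 4 σ bonds; 4 regions of electron density → sp3.

C1 sp2, C2 sp2, C3 sp2, C4 sp2, C5 sp3, C6 sp3, C7 sp, C8 sp, C9 sp3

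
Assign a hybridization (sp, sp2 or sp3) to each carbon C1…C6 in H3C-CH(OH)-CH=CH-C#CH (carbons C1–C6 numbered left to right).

C1 carries 4 σ bonds, giving a steric number of 4, so it is sp3.
C2: 4 σ bonds; 4 regions of electron density → sp3.
C3 — 3 σ bonds, plus one π bond. Steric number 3, so sp2.
C4: 3 σ bonds, plus one π bond; 3 regions of electron density → sp2.
C5 has 2 σ bonds, plus two π bonds: steric number 2 → sp.
C6 (2 σ bonds, plus two π bonds) has steric number 2: sp.

C1 sp3, C2 sp3, C3 sp2, C4 sp2, C5 sp, C6 sp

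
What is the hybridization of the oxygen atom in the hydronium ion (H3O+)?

sp³

Three σ bonds + one lone pair = steric number 4 → sp3.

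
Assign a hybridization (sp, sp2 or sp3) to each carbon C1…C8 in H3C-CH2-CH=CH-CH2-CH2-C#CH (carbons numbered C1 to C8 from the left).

C1 sp3, C2 sp3, C3 sp2, C4 sp2, C5 sp3, C6 sp3, C7 sp, C8 sp

C1: 4 σ bonds; 4 regions of electron density → sp3.
C2 is sp3: 4 σ bonds, 4 electron-density regions.
C3 carries 3 σ bonds, plus one π bond, giving a steric number of 3, so it is sp2.
C4 (3 σ bonds, plus one π bond) has steric number 3: sp2.
C5 is sp3: 4 σ bonds, 4 electron-density regions.
C6 — 4 σ bonds. Steric number 4, so sp3.
C7 is sp: 2 σ bonds, plus two π bonds, 2 electron-density regions.
C8 (2 σ bonds, plus two π bonds) has steric number 2: sp.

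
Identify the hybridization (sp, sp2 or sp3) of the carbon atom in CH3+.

Three σ bonds to H, empty p orbital → sp2, trigonal planar.

sp^2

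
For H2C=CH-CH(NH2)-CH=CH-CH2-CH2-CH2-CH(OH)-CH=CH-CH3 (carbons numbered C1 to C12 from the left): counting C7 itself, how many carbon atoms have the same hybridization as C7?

6

C7 is sp3 (only σ bonds).
C1: sp2
C2: sp2
C3: sp3 ✓
C4: sp2
C5: sp2
C6: sp3 ✓
C7: sp3 ✓
C8: sp3 ✓
C9: sp3 ✓
C10: sp2
C11: sp2
C12: sp3 ✓
6 carbons are sp3.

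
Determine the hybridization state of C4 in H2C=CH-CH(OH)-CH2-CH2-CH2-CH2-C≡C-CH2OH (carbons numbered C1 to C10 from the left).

sp³

C4: 4 σ bonds — 4 electron domains, sp3.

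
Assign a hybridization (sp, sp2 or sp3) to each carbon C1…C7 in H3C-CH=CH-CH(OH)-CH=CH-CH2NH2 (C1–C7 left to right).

C1 sp3, C2 sp2, C3 sp2, C4 sp3, C5 sp2, C6 sp2, C7 sp3

C1 — 4 σ bonds. Steric number 4, so sp3.
C2 — 3 σ bonds, plus one π bond. Steric number 3, so sp2.
C3 — 3 σ bonds, plus one π bond. Steric number 3, so sp2.
C4 carries 4 σ bonds, giving a steric number of 4, so it is sp3.
C5 has 3 σ bonds, plus one π bond: steric number 3 → sp2.
C6 is sp2: 3 σ bonds, plus one π bond, 3 electron-density regions.
C7 — 4 σ bonds. Steric number 4, so sp3.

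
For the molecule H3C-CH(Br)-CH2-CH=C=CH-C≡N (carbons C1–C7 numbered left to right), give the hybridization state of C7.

sp

C7 is sp: 2 σ bonds, plus two π bonds, 2 electron-density regions.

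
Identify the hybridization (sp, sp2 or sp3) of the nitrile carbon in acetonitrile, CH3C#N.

sp

The nitrile carbon — 2 σ bonds, plus two π bonds. Steric number 2, so sp.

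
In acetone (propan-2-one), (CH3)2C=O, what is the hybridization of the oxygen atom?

One σ bond + two lone pairs = steric number 3 → sp2.

sp^2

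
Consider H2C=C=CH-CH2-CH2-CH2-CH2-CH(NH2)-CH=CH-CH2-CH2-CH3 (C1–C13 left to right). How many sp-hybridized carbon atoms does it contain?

1

C1: sp2
C2: sp ✓
C3: sp2
C4: sp3
C5: sp3
C6: sp3
C7: sp3
C8: sp3
C9: sp2
C10: sp2
C11: sp3
C12: sp3
C13: sp3
C2 → 1 sp carbon.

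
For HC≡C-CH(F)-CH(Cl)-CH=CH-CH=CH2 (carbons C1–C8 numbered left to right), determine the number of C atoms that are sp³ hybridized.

2

C1: sp
C2: sp
C3: sp3 ✓
C4: sp3 ✓
C5: sp2
C6: sp2
C7: sp2
C8: sp2
C3, C4 → 2 sp3 carbons.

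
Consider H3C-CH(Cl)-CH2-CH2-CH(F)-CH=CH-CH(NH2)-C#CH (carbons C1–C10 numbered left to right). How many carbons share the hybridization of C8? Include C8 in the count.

6

C8 is sp3 (only σ bonds).
C1: sp3 ✓
C2: sp3 ✓
C3: sp3 ✓
C4: sp3 ✓
C5: sp3 ✓
C6: sp2
C7: sp2
C8: sp3 ✓
C9: sp
C10: sp
6 carbons are sp3.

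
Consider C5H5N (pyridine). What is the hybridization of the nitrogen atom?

sp²

N has two σ bonds and one lone pair in the ring plane (steric number 3 → sp2); its p orbital contributes one electron to the aromatic π system via the C=N double bond.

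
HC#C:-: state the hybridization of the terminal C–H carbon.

The terminal C–H carbon — 2 σ bonds, plus two π bonds. Steric number 2, so sp.

sp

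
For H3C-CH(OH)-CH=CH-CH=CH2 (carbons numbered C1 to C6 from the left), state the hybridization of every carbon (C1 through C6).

C1 sp3, C2 sp3, C3 sp2, C4 sp2, C5 sp2, C6 sp2

C1 is sp3: 4 σ bonds, 4 electron-density regions.
C2 is sp3: 4 σ bonds, 4 electron-density regions.
C3 (3 σ bonds, plus one π bond) has steric number 3: sp2.
C4 (3 σ bonds, plus one π bond) has steric number 3: sp2.
C5 is sp2: 3 σ bonds, plus one π bond, 3 electron-density regions.
C6 has 3 σ bonds, plus one π bond: steric number 3 → sp2.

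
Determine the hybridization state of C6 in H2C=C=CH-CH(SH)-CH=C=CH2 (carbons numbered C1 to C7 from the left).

C6 carries 2 σ bonds, plus two π bonds, giving a steric number of 2, so it is sp.

sp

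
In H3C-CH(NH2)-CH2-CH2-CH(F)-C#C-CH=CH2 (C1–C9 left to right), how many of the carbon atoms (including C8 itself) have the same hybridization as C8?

2

C8 is sp2 (one π bond).
C1: sp3
C2: sp3
C3: sp3
C4: sp3
C5: sp3
C6: sp
C7: sp
C8: sp2 ✓
C9: sp2 ✓
2 carbons are sp2.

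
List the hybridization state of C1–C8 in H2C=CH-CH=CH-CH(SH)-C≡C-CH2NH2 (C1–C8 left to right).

C1 (3 σ bonds, plus one π bond) has steric number 3: sp2.
C2 carries 3 σ bonds, plus one π bond, giving a steric number of 3, so it is sp2.
C3 has 3 σ bonds, plus one π bond: steric number 3 → sp2.
C4: 3 σ bonds, plus one π bond — 3 electron domains, sp2.
C5 is sp3: 4 σ bonds, 4 electron-density regions.
C6 is sp: 2 σ bonds, plus two π bonds, 2 electron-density regions.
C7 has 2 σ bonds, plus two π bonds: steric number 2 → sp.
C8 (4 σ bonds) has steric number 4: sp3.

C1 sp2, C2 sp2, C3 sp2, C4 sp2, C5 sp3, C6 sp, C7 sp, C8 sp3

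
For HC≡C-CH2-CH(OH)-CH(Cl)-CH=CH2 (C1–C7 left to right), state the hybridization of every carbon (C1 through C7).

C1 sp, C2 sp, C3 sp3, C4 sp3, C5 sp3, C6 sp2, C7 sp2

C1 has 2 σ bonds, plus two π bonds: steric number 2 → sp.
C2 — 2 σ bonds, plus two π bonds. Steric number 2, so sp.
C3 is sp3: 4 σ bonds, 4 electron-density regions.
C4 — 4 σ bonds. Steric number 4, so sp3.
C5 is sp3: 4 σ bonds, 4 electron-density regions.
C6: 3 σ bonds, plus one π bond; 3 regions of electron density → sp2.
C7 is sp2: 3 σ bonds, plus one π bond, 3 electron-density regions.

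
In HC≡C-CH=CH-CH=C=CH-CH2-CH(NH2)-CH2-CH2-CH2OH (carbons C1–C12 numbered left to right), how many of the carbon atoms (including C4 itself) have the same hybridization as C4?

4

C4 is sp2 (one π bond).
C1: sp
C2: sp
C3: sp2 ✓
C4: sp2 ✓
C5: sp2 ✓
C6: sp
C7: sp2 ✓
C8: sp3
C9: sp3
C10: sp3
C11: sp3
C12: sp3
4 carbons are sp2.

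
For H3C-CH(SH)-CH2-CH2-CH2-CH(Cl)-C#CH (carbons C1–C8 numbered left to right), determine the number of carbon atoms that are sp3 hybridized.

6

C1: sp3 ✓
C2: sp3 ✓
C3: sp3 ✓
C4: sp3 ✓
C5: sp3 ✓
C6: sp3 ✓
C7: sp
C8: sp
C1, C2, C3, C4, C5, C6 → 6 sp3 carbons.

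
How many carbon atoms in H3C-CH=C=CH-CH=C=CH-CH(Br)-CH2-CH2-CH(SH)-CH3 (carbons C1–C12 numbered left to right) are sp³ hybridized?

C1: sp3 ✓
C2: sp2
C3: sp
C4: sp2
C5: sp2
C6: sp
C7: sp2
C8: sp3 ✓
C9: sp3 ✓
C10: sp3 ✓
C11: sp3 ✓
C12: sp3 ✓
C1, C8, C9, C10, C11, C12 → 6 sp3 carbons.

6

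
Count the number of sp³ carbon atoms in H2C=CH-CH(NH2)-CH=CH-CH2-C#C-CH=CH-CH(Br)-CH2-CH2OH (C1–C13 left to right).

5

C1: sp2
C2: sp2
C3: sp3 ✓
C4: sp2
C5: sp2
C6: sp3 ✓
C7: sp
C8: sp
C9: sp2
C10: sp2
C11: sp3 ✓
C12: sp3 ✓
C13: sp3 ✓
C3, C6, C11, C12, C13 → 5 sp3 carbons.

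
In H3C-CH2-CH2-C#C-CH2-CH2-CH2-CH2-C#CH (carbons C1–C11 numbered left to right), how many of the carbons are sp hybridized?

4

C1: sp3
C2: sp3
C3: sp3
C4: sp ✓
C5: sp ✓
C6: sp3
C7: sp3
C8: sp3
C9: sp3
C10: sp ✓
C11: sp ✓
C4, C5, C10, C11 → 4 sp carbons.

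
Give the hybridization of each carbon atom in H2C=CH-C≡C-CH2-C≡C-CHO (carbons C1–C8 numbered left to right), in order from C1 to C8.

C1: 3 σ bonds, plus one π bond; 3 regions of electron density → sp2.
C2 carries 3 σ bonds, plus one π bond, giving a steric number of 3, so it is sp2.
C3 carries 2 σ bonds, plus two π bonds, giving a steric number of 2, so it is sp.
C4 carries 2 σ bonds, plus two π bonds, giving a steric number of 2, so it is sp.
C5 — 4 σ bonds. Steric number 4, so sp3.
C6 carries 2 σ bonds, plus two π bonds, giving a steric number of 2, so it is sp.
C7 has 2 σ bonds, plus two π bonds: steric number 2 → sp.
C8 has 3 σ bonds, plus one π bond: steric number 3 → sp2.

C1 sp2, C2 sp2, C3 sp, C4 sp, C5 sp3, C6 sp, C7 sp, C8 sp2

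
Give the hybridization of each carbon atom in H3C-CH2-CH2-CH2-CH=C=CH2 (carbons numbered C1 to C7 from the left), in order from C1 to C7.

C1 sp3, C2 sp3, C3 sp3, C4 sp3, C5 sp2, C6 sp, C7 sp2

C1 is sp3: 4 σ bonds, 4 electron-density regions.
C2: 4 σ bonds; 4 regions of electron density → sp3.
C3: 4 σ bonds; 4 regions of electron density → sp3.
C4 carries 4 σ bonds, giving a steric number of 4, so it is sp3.
C5: 3 σ bonds, plus one π bond; 3 regions of electron density → sp2.
C6 has 2 σ bonds, plus two π bonds: steric number 2 → sp.
C7: 3 σ bonds, plus one π bond — 3 electron domains, sp2.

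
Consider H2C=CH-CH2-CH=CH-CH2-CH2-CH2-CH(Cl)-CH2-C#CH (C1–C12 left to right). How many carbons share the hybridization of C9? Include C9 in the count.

C9 is sp3 (only σ bonds).
C1: sp2
C2: sp2
C3: sp3 ✓
C4: sp2
C5: sp2
C6: sp3 ✓
C7: sp3 ✓
C8: sp3 ✓
C9: sp3 ✓
C10: sp3 ✓
C11: sp
C12: sp
6 carbons are sp3.

6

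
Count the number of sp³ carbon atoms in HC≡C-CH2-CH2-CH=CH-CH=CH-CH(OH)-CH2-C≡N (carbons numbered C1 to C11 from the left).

C1: sp
C2: sp
C3: sp3 ✓
C4: sp3 ✓
C5: sp2
C6: sp2
C7: sp2
C8: sp2
C9: sp3 ✓
C10: sp3 ✓
C11: sp
C3, C4, C9, C10 → 4 sp3 carbons.

4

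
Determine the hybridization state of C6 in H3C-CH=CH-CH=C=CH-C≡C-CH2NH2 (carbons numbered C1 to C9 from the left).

C6 carries 3 σ bonds, plus one π bond, giving a steric number of 3, so it is sp2.

sp2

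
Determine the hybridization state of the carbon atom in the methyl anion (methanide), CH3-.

Three σ bonds + one lone pair = steric number 4 → sp3, pyramidal.

sp^3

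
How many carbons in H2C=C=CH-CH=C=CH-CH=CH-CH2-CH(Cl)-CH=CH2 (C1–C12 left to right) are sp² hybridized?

C1: sp2 ✓
C2: sp
C3: sp2 ✓
C4: sp2 ✓
C5: sp
C6: sp2 ✓
C7: sp2 ✓
C8: sp2 ✓
C9: sp3
C10: sp3
C11: sp2 ✓
C12: sp2 ✓
C1, C3, C4, C6, C7, C8, C11, C12 → 8 sp2 carbons.

8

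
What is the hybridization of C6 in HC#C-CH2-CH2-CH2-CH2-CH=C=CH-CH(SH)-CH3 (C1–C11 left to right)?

C6: 4 σ bonds; 4 regions of electron density → sp3.

sp3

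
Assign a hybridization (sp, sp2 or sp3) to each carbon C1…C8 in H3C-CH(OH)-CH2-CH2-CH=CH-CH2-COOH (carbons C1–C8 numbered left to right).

C1 sp3, C2 sp3, C3 sp3, C4 sp3, C5 sp2, C6 sp2, C7 sp3, C8 sp2

C1 has 4 σ bonds: steric number 4 → sp3.
C2 (4 σ bonds) has steric number 4: sp3.
C3 is sp3: 4 σ bonds, 4 electron-density regions.
C4 has 4 σ bonds: steric number 4 → sp3.
C5: 3 σ bonds, plus one π bond; 3 regions of electron density → sp2.
C6: 3 σ bonds, plus one π bond — 3 electron domains, sp2.
C7 (4 σ bonds) has steric number 4: sp3.
C8 is sp2: 3 σ bonds, plus one π bond, 3 electron-density regions.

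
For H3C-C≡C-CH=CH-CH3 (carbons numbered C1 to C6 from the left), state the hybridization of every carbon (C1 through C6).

C1 is sp3: 4 σ bonds, 4 electron-density regions.
C2 has 2 σ bonds, plus two π bonds: steric number 2 → sp.
C3 — 2 σ bonds, plus two π bonds. Steric number 2, so sp.
C4 is sp2: 3 σ bonds, plus one π bond, 3 electron-density regions.
C5: 3 σ bonds, plus one π bond — 3 electron domains, sp2.
C6 carries 4 σ bonds, giving a steric number of 4, so it is sp3.

C1 sp3, C2 sp, C3 sp, C4 sp2, C5 sp2, C6 sp3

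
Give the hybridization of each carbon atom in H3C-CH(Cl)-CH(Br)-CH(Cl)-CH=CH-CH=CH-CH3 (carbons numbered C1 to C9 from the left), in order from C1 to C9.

C1 has 4 σ bonds: steric number 4 → sp3.
C2 is sp3: 4 σ bonds, 4 electron-density regions.
C3 is sp3: 4 σ bonds, 4 electron-density regions.
C4: 4 σ bonds — 4 electron domains, sp3.
C5 — 3 σ bonds, plus one π bond. Steric number 3, so sp2.
C6 is sp2: 3 σ bonds, plus one π bond, 3 electron-density regions.
C7 has 3 σ bonds, plus one π bond: steric number 3 → sp2.
C8 — 3 σ bonds, plus one π bond. Steric number 3, so sp2.
C9: 4 σ bonds — 4 electron domains, sp3.

C1 sp3, C2 sp3, C3 sp3, C4 sp3, C5 sp2, C6 sp2, C7 sp2, C8 sp2, C9 sp3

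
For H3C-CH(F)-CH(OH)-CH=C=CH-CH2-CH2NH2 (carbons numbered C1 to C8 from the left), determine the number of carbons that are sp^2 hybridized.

C1: sp3
C2: sp3
C3: sp3
C4: sp2 ✓
C5: sp
C6: sp2 ✓
C7: sp3
C8: sp3
C4, C6 → 2 sp2 carbons.

2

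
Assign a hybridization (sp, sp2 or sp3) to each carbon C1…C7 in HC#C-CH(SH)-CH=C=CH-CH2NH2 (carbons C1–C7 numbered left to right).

C1 sp, C2 sp, C3 sp3, C4 sp2, C5 sp, C6 sp2, C7 sp3

C1 (2 σ bonds, plus two π bonds) has steric number 2: sp.
C2 carries 2 σ bonds, plus two π bonds, giving a steric number of 2, so it is sp.
C3: 4 σ bonds — 4 electron domains, sp3.
C4: 3 σ bonds, plus one π bond; 3 regions of electron density → sp2.
C5: 2 σ bonds, plus two π bonds; 2 regions of electron density → sp.
C6 (3 σ bonds, plus one π bond) has steric number 3: sp2.
C7 has 4 σ bonds: steric number 4 → sp3.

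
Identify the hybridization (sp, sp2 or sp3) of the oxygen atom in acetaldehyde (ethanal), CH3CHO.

sp²

The oxygen atom carries 1 σ bond and 2 lone pairs, plus one π bond, giving a steric number of 3, so it is sp2.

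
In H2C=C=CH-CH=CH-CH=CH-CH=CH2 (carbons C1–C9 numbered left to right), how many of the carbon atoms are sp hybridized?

1

C1: sp2
C2: sp ✓
C3: sp2
C4: sp2
C5: sp2
C6: sp2
C7: sp2
C8: sp2
C9: sp2
C2 → 1 sp carbon.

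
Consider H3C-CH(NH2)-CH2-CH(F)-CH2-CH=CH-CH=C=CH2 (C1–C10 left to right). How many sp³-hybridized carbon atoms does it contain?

C1: sp3 ✓
C2: sp3 ✓
C3: sp3 ✓
C4: sp3 ✓
C5: sp3 ✓
C6: sp2
C7: sp2
C8: sp2
C9: sp
C10: sp2
C1, C2, C3, C4, C5 → 5 sp3 carbons.

5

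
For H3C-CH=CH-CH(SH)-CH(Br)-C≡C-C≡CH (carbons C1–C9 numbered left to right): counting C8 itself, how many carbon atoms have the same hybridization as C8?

4

C8 is sp (two π bonds).
C1: sp3
C2: sp2
C3: sp2
C4: sp3
C5: sp3
C6: sp ✓
C7: sp ✓
C8: sp ✓
C9: sp ✓
4 carbons are sp.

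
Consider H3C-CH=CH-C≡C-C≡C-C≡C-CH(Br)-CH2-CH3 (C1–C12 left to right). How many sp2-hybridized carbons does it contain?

2

C1: sp3
C2: sp2 ✓
C3: sp2 ✓
C4: sp
C5: sp
C6: sp
C7: sp
C8: sp
C9: sp
C10: sp3
C11: sp3
C12: sp3
C2, C3 → 2 sp2 carbons.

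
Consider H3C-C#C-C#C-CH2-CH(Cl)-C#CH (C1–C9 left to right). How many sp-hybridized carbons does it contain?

C1: sp3
C2: sp ✓
C3: sp ✓
C4: sp ✓
C5: sp ✓
C6: sp3
C7: sp3
C8: sp ✓
C9: sp ✓
C2, C3, C4, C5, C8, C9 → 6 sp carbons.

6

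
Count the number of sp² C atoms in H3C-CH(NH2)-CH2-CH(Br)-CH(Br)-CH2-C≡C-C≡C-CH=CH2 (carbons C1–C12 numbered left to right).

2

C1: sp3
C2: sp3
C3: sp3
C4: sp3
C5: sp3
C6: sp3
C7: sp
C8: sp
C9: sp
C10: sp
C11: sp2 ✓
C12: sp2 ✓
C11, C12 → 2 sp2 carbons.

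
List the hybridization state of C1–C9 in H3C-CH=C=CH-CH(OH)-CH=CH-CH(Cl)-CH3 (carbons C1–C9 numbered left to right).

C1 carries 4 σ bonds, giving a steric number of 4, so it is sp3.
C2 has 3 σ bonds, plus one π bond: steric number 3 → sp2.
C3 — 2 σ bonds, plus two π bonds. Steric number 2, so sp.
C4 has 3 σ bonds, plus one π bond: steric number 3 → sp2.
C5: 4 σ bonds — 4 electron domains, sp3.
C6 (3 σ bonds, plus one π bond) has steric number 3: sp2.
C7 carries 3 σ bonds, plus one π bond, giving a steric number of 3, so it is sp2.
C8: 4 σ bonds; 4 regions of electron density → sp3.
C9: 4 σ bonds; 4 regions of electron density → sp3.

C1 sp3, C2 sp2, C3 sp, C4 sp2, C5 sp3, C6 sp2, C7 sp2, C8 sp3, C9 sp3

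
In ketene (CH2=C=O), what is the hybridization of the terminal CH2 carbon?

sp^2

The terminal CH2 carbon — 3 σ bonds, plus one π bond. Steric number 3, so sp2.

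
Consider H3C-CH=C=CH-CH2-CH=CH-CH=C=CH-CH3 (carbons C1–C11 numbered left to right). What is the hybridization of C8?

C8 is sp2: 3 σ bonds, plus one π bond, 3 electron-density regions.

sp^2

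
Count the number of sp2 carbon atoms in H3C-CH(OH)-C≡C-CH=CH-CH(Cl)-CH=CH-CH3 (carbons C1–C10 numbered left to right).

4

C1: sp3
C2: sp3
C3: sp
C4: sp
C5: sp2 ✓
C6: sp2 ✓
C7: sp3
C8: sp2 ✓
C9: sp2 ✓
C10: sp3
C5, C6, C8, C9 → 4 sp2 carbons.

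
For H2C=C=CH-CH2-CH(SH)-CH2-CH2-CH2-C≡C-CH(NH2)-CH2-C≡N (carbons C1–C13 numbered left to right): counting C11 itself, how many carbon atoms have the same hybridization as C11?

7

C11 is sp3 (only σ bonds).
C1: sp2
C2: sp
C3: sp2
C4: sp3 ✓
C5: sp3 ✓
C6: sp3 ✓
C7: sp3 ✓
C8: sp3 ✓
C9: sp
C10: sp
C11: sp3 ✓
C12: sp3 ✓
C13: sp
7 carbons are sp3.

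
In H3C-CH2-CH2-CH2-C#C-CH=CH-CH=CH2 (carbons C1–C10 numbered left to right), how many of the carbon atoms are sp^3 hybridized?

4

C1: sp3 ✓
C2: sp3 ✓
C3: sp3 ✓
C4: sp3 ✓
C5: sp
C6: sp
C7: sp2
C8: sp2
C9: sp2
C10: sp2
C1, C2, C3, C4 → 4 sp3 carbons.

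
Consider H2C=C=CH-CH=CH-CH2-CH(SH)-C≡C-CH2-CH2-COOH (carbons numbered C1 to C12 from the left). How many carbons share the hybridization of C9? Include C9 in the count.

C9 is sp (two π bonds).
C1: sp2
C2: sp ✓
C3: sp2
C4: sp2
C5: sp2
C6: sp3
C7: sp3
C8: sp ✓
C9: sp ✓
C10: sp3
C11: sp3
C12: sp2
3 carbons are sp.

3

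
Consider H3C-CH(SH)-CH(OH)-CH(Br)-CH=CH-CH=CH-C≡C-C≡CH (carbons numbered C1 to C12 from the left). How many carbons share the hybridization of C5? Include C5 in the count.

4

C5 is sp2 (one π bond).
C1: sp3
C2: sp3
C3: sp3
C4: sp3
C5: sp2 ✓
C6: sp2 ✓
C7: sp2 ✓
C8: sp2 ✓
C9: sp
C10: sp
C11: sp
C12: sp
4 carbons are sp2.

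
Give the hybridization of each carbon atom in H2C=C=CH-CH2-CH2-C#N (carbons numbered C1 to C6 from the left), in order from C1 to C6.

C1 sp2, C2 sp, C3 sp2, C4 sp3, C5 sp3, C6 sp

C1 (3 σ bonds, plus one π bond) has steric number 3: sp2.
C2 (2 σ bonds, plus two π bonds) has steric number 2: sp.
C3 carries 3 σ bonds, plus one π bond, giving a steric number of 3, so it is sp2.
C4 carries 4 σ bonds, giving a steric number of 4, so it is sp3.
C5 has 4 σ bonds: steric number 4 → sp3.
C6 carries 2 σ bonds, plus two π bonds, giving a steric number of 2, so it is sp.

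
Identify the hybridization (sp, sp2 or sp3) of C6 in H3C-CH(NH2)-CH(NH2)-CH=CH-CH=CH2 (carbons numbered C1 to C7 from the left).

C6 has 3 σ bonds, plus one π bond: steric number 3 → sp2.

sp2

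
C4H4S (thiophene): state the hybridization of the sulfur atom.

Analogous to furan: one S lone pair in the aromatic π system, S is sp2.

sp²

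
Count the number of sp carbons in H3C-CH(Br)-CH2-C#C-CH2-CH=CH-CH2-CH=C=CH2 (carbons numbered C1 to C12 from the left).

C1: sp3
C2: sp3
C3: sp3
C4: sp ✓
C5: sp ✓
C6: sp3
C7: sp2
C8: sp2
C9: sp3
C10: sp2
C11: sp ✓
C12: sp2
C4, C5, C11 → 3 sp carbons.

3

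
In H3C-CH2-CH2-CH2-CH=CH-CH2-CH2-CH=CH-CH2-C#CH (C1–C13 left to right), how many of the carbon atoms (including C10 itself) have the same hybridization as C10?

C10 is sp2 (one π bond).
C1: sp3
C2: sp3
C3: sp3
C4: sp3
C5: sp2 ✓
C6: sp2 ✓
C7: sp3
C8: sp3
C9: sp2 ✓
C10: sp2 ✓
C11: sp3
C12: sp
C13: sp
4 carbons are sp2.

4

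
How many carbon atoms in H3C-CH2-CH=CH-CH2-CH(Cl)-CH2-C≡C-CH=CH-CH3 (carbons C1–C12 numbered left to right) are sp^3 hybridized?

C1: sp3 ✓
C2: sp3 ✓
C3: sp2
C4: sp2
C5: sp3 ✓
C6: sp3 ✓
C7: sp3 ✓
C8: sp
C9: sp
C10: sp2
C11: sp2
C12: sp3 ✓
C1, C2, C5, C6, C7, C12 → 6 sp3 carbons.

6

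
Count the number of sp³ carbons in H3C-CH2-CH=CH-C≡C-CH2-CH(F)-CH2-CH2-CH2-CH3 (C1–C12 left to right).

8

C1: sp3 ✓
C2: sp3 ✓
C3: sp2
C4: sp2
C5: sp
C6: sp
C7: sp3 ✓
C8: sp3 ✓
C9: sp3 ✓
C10: sp3 ✓
C11: sp3 ✓
C12: sp3 ✓
C1, C2, C7, C8, C9, C10, C11, C12 → 8 sp3 carbons.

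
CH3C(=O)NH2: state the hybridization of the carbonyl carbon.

The carbonyl carbon carries 3 σ bonds, plus one π bond, giving a steric number of 3, so it is sp2.

sp2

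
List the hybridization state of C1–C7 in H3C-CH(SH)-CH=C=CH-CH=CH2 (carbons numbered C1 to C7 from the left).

C1 sp3, C2 sp3, C3 sp2, C4 sp, C5 sp2, C6 sp2, C7 sp2

C1 (4 σ bonds) has steric number 4: sp3.
C2 is sp3: 4 σ bonds, 4 electron-density regions.
C3 carries 3 σ bonds, plus one π bond, giving a steric number of 3, so it is sp2.
C4 is sp: 2 σ bonds, plus two π bonds, 2 electron-density regions.
C5: 3 σ bonds, plus one π bond; 3 regions of electron density → sp2.
C6 has 3 σ bonds, plus one π bond: steric number 3 → sp2.
C7 (3 σ bonds, plus one π bond) has steric number 3: sp2.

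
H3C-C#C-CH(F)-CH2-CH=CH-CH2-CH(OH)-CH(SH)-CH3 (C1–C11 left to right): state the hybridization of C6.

sp^2

C6: 3 σ bonds, plus one π bond — 3 electron domains, sp2.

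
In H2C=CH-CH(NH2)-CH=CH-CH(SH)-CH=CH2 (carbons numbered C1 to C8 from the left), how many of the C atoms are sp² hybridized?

6

C1: sp2 ✓
C2: sp2 ✓
C3: sp3
C4: sp2 ✓
C5: sp2 ✓
C6: sp3
C7: sp2 ✓
C8: sp2 ✓
C1, C2, C4, C5, C7, C8 → 6 sp2 carbons.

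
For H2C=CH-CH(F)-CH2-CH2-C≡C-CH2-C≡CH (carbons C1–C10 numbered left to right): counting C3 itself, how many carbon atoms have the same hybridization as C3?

C3 is sp3 (only σ bonds).
C1: sp2
C2: sp2
C3: sp3 ✓
C4: sp3 ✓
C5: sp3 ✓
C6: sp
C7: sp
C8: sp3 ✓
C9: sp
C10: sp
4 carbons are sp3.

4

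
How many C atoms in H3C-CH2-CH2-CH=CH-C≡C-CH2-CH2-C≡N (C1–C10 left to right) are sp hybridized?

3

C1: sp3
C2: sp3
C3: sp3
C4: sp2
C5: sp2
C6: sp ✓
C7: sp ✓
C8: sp3
C9: sp3
C10: sp ✓
C6, C7, C10 → 3 sp carbons.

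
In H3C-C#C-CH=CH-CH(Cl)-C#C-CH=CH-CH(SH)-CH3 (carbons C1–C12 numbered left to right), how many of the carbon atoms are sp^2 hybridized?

C1: sp3
C2: sp
C3: sp
C4: sp2 ✓
C5: sp2 ✓
C6: sp3
C7: sp
C8: sp
C9: sp2 ✓
C10: sp2 ✓
C11: sp3
C12: sp3
C4, C5, C9, C10 → 4 sp2 carbons.

4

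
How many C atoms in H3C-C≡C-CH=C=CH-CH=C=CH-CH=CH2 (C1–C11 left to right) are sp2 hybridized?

C1: sp3
C2: sp
C3: sp
C4: sp2 ✓
C5: sp
C6: sp2 ✓
C7: sp2 ✓
C8: sp
C9: sp2 ✓
C10: sp2 ✓
C11: sp2 ✓
C4, C6, C7, C9, C10, C11 → 6 sp2 carbons.

6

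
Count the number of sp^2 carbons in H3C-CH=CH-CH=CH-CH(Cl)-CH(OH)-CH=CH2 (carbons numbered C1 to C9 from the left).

C1: sp3
C2: sp2 ✓
C3: sp2 ✓
C4: sp2 ✓
C5: sp2 ✓
C6: sp3
C7: sp3
C8: sp2 ✓
C9: sp2 ✓
C2, C3, C4, C5, C8, C9 → 6 sp2 carbons.

6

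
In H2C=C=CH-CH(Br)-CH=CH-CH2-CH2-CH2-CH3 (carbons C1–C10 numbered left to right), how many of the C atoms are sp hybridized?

C1: sp2
C2: sp ✓
C3: sp2
C4: sp3
C5: sp2
C6: sp2
C7: sp3
C8: sp3
C9: sp3
C10: sp3
C2 → 1 sp carbon.

1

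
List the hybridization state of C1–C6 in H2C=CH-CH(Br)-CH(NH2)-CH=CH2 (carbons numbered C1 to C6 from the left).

C1: 3 σ bonds, plus one π bond; 3 regions of electron density → sp2.
C2 (3 σ bonds, plus one π bond) has steric number 3: sp2.
C3 is sp3: 4 σ bonds, 4 electron-density regions.
C4 carries 4 σ bonds, giving a steric number of 4, so it is sp3.
C5: 3 σ bonds, plus one π bond — 3 electron domains, sp2.
C6 — 3 σ bonds, plus one π bond. Steric number 3, so sp2.

C1 sp2, C2 sp2, C3 sp3, C4 sp3, C5 sp2, C6 sp2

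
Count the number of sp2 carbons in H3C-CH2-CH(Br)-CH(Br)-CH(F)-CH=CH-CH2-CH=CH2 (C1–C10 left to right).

4

C1: sp3
C2: sp3
C3: sp3
C4: sp3
C5: sp3
C6: sp2 ✓
C7: sp2 ✓
C8: sp3
C9: sp2 ✓
C10: sp2 ✓
C6, C7, C9, C10 → 4 sp2 carbons.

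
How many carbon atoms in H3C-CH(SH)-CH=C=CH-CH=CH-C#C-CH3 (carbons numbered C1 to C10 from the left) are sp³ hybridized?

3

C1: sp3 ✓
C2: sp3 ✓
C3: sp2
C4: sp
C5: sp2
C6: sp2
C7: sp2
C8: sp
C9: sp
C10: sp3 ✓
C1, C2, C10 → 3 sp3 carbons.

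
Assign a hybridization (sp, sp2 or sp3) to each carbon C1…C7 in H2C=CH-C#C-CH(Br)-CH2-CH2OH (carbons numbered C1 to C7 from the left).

C1 sp2, C2 sp2, C3 sp, C4 sp, C5 sp3, C6 sp3, C7 sp3

C1 — 3 σ bonds, plus one π bond. Steric number 3, so sp2.
C2 carries 3 σ bonds, plus one π bond, giving a steric number of 3, so it is sp2.
C3 is sp: 2 σ bonds, plus two π bonds, 2 electron-density regions.
C4 is sp: 2 σ bonds, plus two π bonds, 2 electron-density regions.
C5 carries 4 σ bonds, giving a steric number of 4, so it is sp3.
C6: 4 σ bonds — 4 electron domains, sp3.
C7 carries 4 σ bonds, giving a steric number of 4, so it is sp3.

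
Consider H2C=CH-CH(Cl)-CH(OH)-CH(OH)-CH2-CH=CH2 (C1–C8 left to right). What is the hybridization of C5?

C5: 4 σ bonds; 4 regions of electron density → sp3.

sp³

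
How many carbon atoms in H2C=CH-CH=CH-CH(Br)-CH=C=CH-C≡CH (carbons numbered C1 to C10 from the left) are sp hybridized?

3

C1: sp2
C2: sp2
C3: sp2
C4: sp2
C5: sp3
C6: sp2
C7: sp ✓
C8: sp2
C9: sp ✓
C10: sp ✓
C7, C9, C10 → 3 sp carbons.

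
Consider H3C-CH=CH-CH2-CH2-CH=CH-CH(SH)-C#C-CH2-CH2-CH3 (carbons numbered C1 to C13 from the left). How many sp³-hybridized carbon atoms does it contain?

C1: sp3 ✓
C2: sp2
C3: sp2
C4: sp3 ✓
C5: sp3 ✓
C6: sp2
C7: sp2
C8: sp3 ✓
C9: sp
C10: sp
C11: sp3 ✓
C12: sp3 ✓
C13: sp3 ✓
C1, C4, C5, C8, C11, C12, C13 → 7 sp3 carbons.

7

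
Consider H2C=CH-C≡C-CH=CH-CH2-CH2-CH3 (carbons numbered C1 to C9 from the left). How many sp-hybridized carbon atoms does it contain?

C1: sp2
C2: sp2
C3: sp ✓
C4: sp ✓
C5: sp2
C6: sp2
C7: sp3
C8: sp3
C9: sp3
C3, C4 → 2 sp carbons.

2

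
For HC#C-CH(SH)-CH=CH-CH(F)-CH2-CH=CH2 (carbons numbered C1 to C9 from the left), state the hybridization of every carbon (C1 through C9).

C1 sp, C2 sp, C3 sp3, C4 sp2, C5 sp2, C6 sp3, C7 sp3, C8 sp2, C9 sp2

C1 has 2 σ bonds, plus two π bonds: steric number 2 → sp.
C2 — 2 σ bonds, plus two π bonds. Steric number 2, so sp.
C3 (4 σ bonds) has steric number 4: sp3.
C4: 3 σ bonds, plus one π bond — 3 electron domains, sp2.
C5: 3 σ bonds, plus one π bond — 3 electron domains, sp2.
C6 (4 σ bonds) has steric number 4: sp3.
C7 (4 σ bonds) has steric number 4: sp3.
C8 is sp2: 3 σ bonds, plus one π bond, 3 electron-density regions.
C9 is sp2: 3 σ bonds, plus one π bond, 3 electron-density regions.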